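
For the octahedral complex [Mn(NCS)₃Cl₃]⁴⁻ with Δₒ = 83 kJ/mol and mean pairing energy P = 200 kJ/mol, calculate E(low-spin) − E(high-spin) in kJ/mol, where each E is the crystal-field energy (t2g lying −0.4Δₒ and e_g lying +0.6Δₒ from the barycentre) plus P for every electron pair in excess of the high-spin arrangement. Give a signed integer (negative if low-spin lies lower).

234

Ligand charges: 3×(-1) from NCS⁻ and 3×(-1) from Cl⁻ sum to -6; with overall charge -4, Mn is +2.
Group 7 minus oxidation state +2 gives a d⁵ configuration for Mn²⁺.
High-spin: t2g^3 e_g^2, CFSE = 0.0Δₒ = 0 kJ/mol.
For low-spin the configuration is t2g^5 e_g^0: orbital energy -2.0 × 83 = -166 kJ/mol, and 2 additional pairs relative to high-spin add 400 kJ/mol, giving 234 kJ/mol.
E(LS) − E(HS) = 234 − (0) = 234 kJ/mol.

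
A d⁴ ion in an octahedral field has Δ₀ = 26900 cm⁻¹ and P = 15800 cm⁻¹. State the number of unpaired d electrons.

Δ₀ > P, so pairing is preferred: the ground state is low-spin.
That gives t₂g⁴ eg⁰.
Unpaired electrons: 2.

2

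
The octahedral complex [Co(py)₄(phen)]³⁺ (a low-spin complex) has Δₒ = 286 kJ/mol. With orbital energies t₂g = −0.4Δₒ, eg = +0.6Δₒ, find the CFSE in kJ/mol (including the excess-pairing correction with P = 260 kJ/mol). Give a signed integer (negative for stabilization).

Ligand charges: 4×(+0) from py and 1×(+0) from phen sum to +0; with overall charge +3, Co is +3.
Group 9 minus oxidation state +3 gives a d⁶ configuration for Co³⁺.
Electron filling gives t₂g⁶ eg⁰.
The orbital stabilization is -2.4Δₒ = -2.4 × 286 = -686 kJ/mol.
Relative to high-spin t₂g⁴ eg² (1 paired), the low-spin configuration has 2 additional pairs, contributing +2 × 260 = +520 kJ/mol.
Combining: -686 + 520 = -166 kJ/mol.

-166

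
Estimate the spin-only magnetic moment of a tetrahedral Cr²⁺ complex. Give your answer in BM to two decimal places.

4.90 BM

Cr sits in group 6; removing 2 electrons leaves Cr²⁺ with 6 − 2 = 4 d electrons.
With tetrahedral geometry the complex is necessarily high-spin.
Configuration: e^2 t2^2 → 4 unpaired electrons.
μ(spin-only) = √[4(4+2)] = √24 ≈ 4.90 BM.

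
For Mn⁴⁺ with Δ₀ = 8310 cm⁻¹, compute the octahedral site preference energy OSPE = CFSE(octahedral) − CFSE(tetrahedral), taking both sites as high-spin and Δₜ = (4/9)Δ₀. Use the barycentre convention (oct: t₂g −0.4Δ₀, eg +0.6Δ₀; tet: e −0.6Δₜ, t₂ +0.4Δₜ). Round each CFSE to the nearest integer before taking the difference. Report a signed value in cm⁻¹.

-7017

Mn⁴⁺: group 7, so d-count = 7 − 4 = 3.
Octahedral high-spin t2g^3 e_g^0: CFSE = -1.2 × 8310 = -9972 cm⁻¹.
Tetrahedral e^2 t2^1 gives -0.8Δₜ = -0.8 × (4/9) × 8310 = -2955 cm⁻¹.
Subtracting, OSPE = -9972 − (-2955) = -7017 cm⁻¹.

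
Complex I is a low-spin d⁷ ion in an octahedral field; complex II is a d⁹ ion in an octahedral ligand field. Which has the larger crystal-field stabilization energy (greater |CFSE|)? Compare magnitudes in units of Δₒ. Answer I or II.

I: t2g^6 e_g^1, CFSE = -1.8Δₒ.
II: t₂g⁶ eg³, CFSE = -0.6Δₒ.
So I has the larger |CFSE|.

I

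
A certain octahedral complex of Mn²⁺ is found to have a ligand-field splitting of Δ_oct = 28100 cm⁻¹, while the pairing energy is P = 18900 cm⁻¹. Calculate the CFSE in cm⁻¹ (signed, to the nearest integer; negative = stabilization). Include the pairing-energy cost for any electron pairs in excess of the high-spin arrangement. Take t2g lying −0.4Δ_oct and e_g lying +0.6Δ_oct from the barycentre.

-18400

Mn is in group 7, so Mn²⁺ is d⁵ (7 − 2 = 5).
Here Δ_oct > P (28100 > 18900), so the low-spin state is favoured.
Filling d⁵ accordingly: t2g^5 e_g^0.
Orbital CFSE = -2.0Δ_oct = -2.0 × 28100 = -56200 cm⁻¹.
Excess pairs vs high-spin: 2 − 0 = 2; pairing cost = +37800 cm⁻¹.
Net CFSE = -56200 + 37800 = -18400 cm⁻¹.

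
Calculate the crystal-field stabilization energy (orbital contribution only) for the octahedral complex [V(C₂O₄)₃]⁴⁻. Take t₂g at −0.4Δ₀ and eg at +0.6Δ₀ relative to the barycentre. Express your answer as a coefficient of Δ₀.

-1.2 Δ₀

Each C₂O₄²⁻ contributes -2; 3 × (-2) = -6. With overall charge -4, V is in the +2 oxidation state.
V sits in group 5; removing 2 electrons leaves V²⁺ with 5 − 2 = 3 d electrons.
Configuration: t₂g³ eg⁰.
CFSE = 3(-0.4Δ₀) + 0(0.6Δ₀) = -1.2Δ₀ + 0.0Δ₀ = -1.2Δ₀.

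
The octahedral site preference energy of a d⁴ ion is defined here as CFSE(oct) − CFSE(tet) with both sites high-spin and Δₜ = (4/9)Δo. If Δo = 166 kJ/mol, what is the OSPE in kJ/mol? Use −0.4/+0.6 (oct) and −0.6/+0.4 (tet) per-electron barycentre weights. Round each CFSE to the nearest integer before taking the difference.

-70

Octahedral high-spin t2g^3 e_g^1: CFSE = -0.6 × 166 = -100 kJ/mol.
In a tetrahedral site the filling is e^2 t2^2: CFSE(tet) = -0.4Δₜ = -0.4 × (4/9)(166) = -30 kJ/mol.
Subtracting, OSPE = -100 − (-30) = -70 kJ/mol.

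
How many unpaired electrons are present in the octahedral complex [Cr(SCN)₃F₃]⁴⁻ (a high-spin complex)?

4

Ligand charges: 3×(-1) from SCN⁻ and 3×(-1) from F⁻ sum to -6; with overall charge -4, Cr is +2.
Cr²⁺: group 6, so d-count = 6 − 2 = 4.
Configuration: t₂g³ eg¹, giving 4 unpaired electrons.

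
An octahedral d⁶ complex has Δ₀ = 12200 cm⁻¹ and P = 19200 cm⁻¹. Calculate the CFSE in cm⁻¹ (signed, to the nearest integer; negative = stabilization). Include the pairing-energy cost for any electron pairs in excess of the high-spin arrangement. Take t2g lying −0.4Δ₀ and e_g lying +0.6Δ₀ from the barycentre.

Δ₀ < P, so pairing is avoided: the ground state is high-spin.
Configuration: t2g^4 e_g^2.
Orbital CFSE = -0.4Δ₀ = -0.4 × 12200 = -4880 cm⁻¹.
High-spin has no excess pairs, so no pairing correction applies.

-4880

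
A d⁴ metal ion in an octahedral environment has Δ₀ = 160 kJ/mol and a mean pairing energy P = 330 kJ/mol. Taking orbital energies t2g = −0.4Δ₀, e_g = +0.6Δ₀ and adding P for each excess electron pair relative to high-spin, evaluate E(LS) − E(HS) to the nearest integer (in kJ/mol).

In the high-spin limit (t2g^3 e_g^1) the orbital term is -0.6Δ₀ = -96 kJ/mol, with no excess pairing.
For low-spin the configuration is t2g^4 e_g^0: orbital energy -1.6 × 160 = -256 kJ/mol, and 1 additional pair relative to high-spin adds 330 kJ/mol, giving 74 kJ/mol.
E(LS) − E(HS) = 74 − (-96) = 170 kJ/mol.

170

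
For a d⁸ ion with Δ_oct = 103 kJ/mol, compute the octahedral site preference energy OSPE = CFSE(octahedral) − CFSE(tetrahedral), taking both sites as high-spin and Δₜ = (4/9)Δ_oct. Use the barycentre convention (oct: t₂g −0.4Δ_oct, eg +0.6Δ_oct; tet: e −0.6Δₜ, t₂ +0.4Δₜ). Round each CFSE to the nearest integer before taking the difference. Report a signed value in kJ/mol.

Octahedral high-spin t₂g⁶ eg²: CFSE = -1.2 × 103 = -124 kJ/mol.
Tetrahedral: e⁴ t₂⁴, CFSE = 4(−0.6) + 4(+0.4) = -0.8Δₜ = -0.8 × (4/9) × 103 = -37 kJ/mol.
OSPE = -124 − (-37) = -87 kJ/mol.

-87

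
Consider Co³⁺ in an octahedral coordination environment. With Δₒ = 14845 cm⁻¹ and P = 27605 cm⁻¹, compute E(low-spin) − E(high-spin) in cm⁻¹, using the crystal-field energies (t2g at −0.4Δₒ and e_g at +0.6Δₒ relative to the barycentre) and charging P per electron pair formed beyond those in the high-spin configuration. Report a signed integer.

25520

Co is in group 9, so Co³⁺ is d⁶ (9 − 3 = 6).
High-spin d⁶ fills as t2g^4 e_g^2 with CFSE 4(−0.4) + 2(+0.6) = -0.4Δₒ = -5938 cm⁻¹.
Low-spin: t2g^6 e_g^0, orbital CFSE = -2.4Δₒ = -35628 cm⁻¹; plus 2 excess pairs × P = +55210 cm⁻¹; total 19582 cm⁻¹.
The difference is 19582 − (-5938) = 25520 cm⁻¹, so high-spin lies lower.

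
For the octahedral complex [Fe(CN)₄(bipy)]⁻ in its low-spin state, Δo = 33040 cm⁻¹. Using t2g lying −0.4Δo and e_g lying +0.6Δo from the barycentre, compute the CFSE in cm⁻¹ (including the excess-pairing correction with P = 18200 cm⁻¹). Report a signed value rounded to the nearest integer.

Ligand charges: 4×(-1) from CN⁻ and 1×(+0) from bipy sum to -4; with overall charge -1, Fe is +3.
Fe sits in group 8; removing 3 electrons leaves Fe³⁺ with 8 − 3 = 5 d electrons.
Electron filling gives t2g^5 e_g^0.
CFSE(orbital) = 5×(-0.4Δo) + 0×(0.6Δo) = -2.0Δo; with Δo = 33040 cm⁻¹ that is -66080 cm⁻¹.
Pairing penalty: 2 pairs vs 0 in the high-spin reference → 2 extra × P = 36400 cm⁻¹.
Combining: -66080 + 36400 = -29680 cm⁻¹.

-29680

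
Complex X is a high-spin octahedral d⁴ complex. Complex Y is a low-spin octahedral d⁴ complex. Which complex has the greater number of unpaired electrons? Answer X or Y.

X: t₂g³ eg¹ → 4 unpaired.
Y: t₂g⁴ eg⁰ → 2 unpaired.
So X has more unpaired electrons.

X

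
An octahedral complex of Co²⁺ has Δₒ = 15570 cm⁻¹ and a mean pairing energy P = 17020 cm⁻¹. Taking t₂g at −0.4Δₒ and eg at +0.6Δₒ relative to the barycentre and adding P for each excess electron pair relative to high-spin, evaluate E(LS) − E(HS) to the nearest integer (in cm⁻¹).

Co sits in group 9; removing 2 electrons leaves Co²⁺ with 9 − 2 = 7 d electrons.
In the high-spin limit (t₂g⁵ eg²) the orbital term is -0.8Δₒ = -12456 cm⁻¹, with no excess pairing.
For low-spin the configuration is t₂g⁶ eg¹: orbital energy -1.8 × 15570 = -28026 cm⁻¹, and 1 additional pair relative to high-spin adds 17020 cm⁻¹, giving -11006 cm⁻¹.
The difference is -11006 − (-12456) = 1450 cm⁻¹, so high-spin lies lower.

1450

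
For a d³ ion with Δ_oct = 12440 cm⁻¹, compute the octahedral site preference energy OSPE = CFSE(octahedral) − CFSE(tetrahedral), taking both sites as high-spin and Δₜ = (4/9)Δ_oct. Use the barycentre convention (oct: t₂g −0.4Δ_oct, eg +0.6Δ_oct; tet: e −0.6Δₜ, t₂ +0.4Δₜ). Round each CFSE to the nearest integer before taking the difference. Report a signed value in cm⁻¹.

-10505

In an octahedral site d³ (HS) is t2g^3 e_g^0, giving CFSE(oct) = -1.2Δ_oct = -14928 cm⁻¹.
Tetrahedral e^2 t2^1 gives -0.8Δₜ = -0.8 × (4/9) × 12440 = -4423 cm⁻¹.
OSPE = CFSE(oct) − CFSE(tet) = -14928 − (-4423) = -10505 cm⁻¹.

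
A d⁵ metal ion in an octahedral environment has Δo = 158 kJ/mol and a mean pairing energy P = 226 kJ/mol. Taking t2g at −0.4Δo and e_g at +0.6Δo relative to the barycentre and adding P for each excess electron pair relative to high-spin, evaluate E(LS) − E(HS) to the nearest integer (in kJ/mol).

High-spin: t2g^3 e_g^2, CFSE = 0.0Δo = 0 kJ/mol.
For low-spin the configuration is t2g^5 e_g^0: orbital energy -2.0 × 158 = -316 kJ/mol, and 2 additional pairs relative to high-spin add 452 kJ/mol, giving 136 kJ/mol.
E(LS) − E(HS) = 136 − (0) = 136 kJ/mol.

136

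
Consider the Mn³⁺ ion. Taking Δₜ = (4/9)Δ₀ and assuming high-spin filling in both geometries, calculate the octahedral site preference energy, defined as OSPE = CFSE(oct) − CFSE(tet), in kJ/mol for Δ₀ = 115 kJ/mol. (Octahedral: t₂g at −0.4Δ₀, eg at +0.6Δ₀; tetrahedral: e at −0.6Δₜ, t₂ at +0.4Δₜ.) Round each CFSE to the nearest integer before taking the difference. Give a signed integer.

Mn³⁺: group 7, so d-count = 7 − 3 = 4.
In an octahedral site d⁴ (HS) is t₂g³ eg¹, giving CFSE(oct) = -0.6Δ₀ = -69 kJ/mol.
Tetrahedral: e² t₂², CFSE = 2(−0.6) + 2(+0.4) = -0.4Δₜ = -0.4 × (4/9) × 115 = -20 kJ/mol.
Subtracting, OSPE = -69 − (-20) = -49 kJ/mol.

-49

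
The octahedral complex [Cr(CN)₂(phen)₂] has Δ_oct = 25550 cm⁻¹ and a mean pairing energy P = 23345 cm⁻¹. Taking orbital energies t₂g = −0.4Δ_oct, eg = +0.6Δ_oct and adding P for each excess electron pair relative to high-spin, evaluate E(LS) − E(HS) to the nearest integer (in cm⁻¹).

Ligand charges: 2×(-1) from CN⁻ and 2×(+0) from phen sum to -2; with overall charge +0, Cr is +2.
Cr is in group 6, so Cr²⁺ is d⁴ (6 − 2 = 4).
High-spin: t₂g³ eg¹, CFSE = -0.6Δ_oct = -15330 cm⁻¹.
Low-spin t₂g⁴ eg⁰ gives -1.6Δ_oct = -40880 cm⁻¹, but forming 1 extra pair costs 1P = 23345 cm⁻¹, so E(LS) = -40880 + 23345 = -17535 cm⁻¹.
The difference is -17535 − (-15330) = -2205 cm⁻¹, so low-spin lies lower.

-2205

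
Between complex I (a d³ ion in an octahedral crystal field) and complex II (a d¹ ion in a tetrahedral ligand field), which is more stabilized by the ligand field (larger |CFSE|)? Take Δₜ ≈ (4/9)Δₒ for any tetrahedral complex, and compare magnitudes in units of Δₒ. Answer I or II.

I: t2g^3 e_g^0, CFSE = -1.2Δₒ.
II: With tetrahedral geometry the complex is necessarily high-spin; e¹ t₂⁰, CFSE = -0.6Δₜ ≈ -0.27Δₒ.
So I has the larger |CFSE|.

I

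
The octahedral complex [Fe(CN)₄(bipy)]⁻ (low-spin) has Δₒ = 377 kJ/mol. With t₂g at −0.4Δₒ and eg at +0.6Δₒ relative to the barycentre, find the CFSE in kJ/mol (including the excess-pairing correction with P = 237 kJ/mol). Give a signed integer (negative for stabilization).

-280

Ligand charges: 4×(-1) from CN⁻ and 1×(+0) from bipy sum to -4; with overall charge -1, Fe is +3.
Group 8 minus oxidation state +3 gives a d⁵ configuration for Fe³⁺.
The d⁵ electrons fill as t₂g⁵ eg⁰.
The orbital stabilization is -2.0Δₒ = -2.0 × 377 = -754 kJ/mol.
Pairing penalty: 2 pairs vs 0 in the high-spin reference → 2 extra × P = 474 kJ/mol.
Combining: -754 + 474 = -280 kJ/mol.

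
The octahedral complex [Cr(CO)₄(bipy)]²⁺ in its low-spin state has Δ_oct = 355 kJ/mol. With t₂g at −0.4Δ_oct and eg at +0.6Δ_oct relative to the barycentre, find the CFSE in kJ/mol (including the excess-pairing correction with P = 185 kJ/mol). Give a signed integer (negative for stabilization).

-383

Ligand charges: 4×(+0) from CO and 1×(+0) from bipy sum to +0; with overall charge +2, Cr is +2.
Group 6 minus oxidation state +2 gives a d⁴ configuration for Cr²⁺.
Configuration: t₂g⁴ eg⁰.
The orbital stabilization is -1.6Δ_oct = -1.6 × 355 = -568 kJ/mol.
Pairing penalty: 1 pair vs 0 in the high-spin reference → 1 extra × P = 185 kJ/mol.
Net CFSE = -568 + 185 = -383 kJ/mol.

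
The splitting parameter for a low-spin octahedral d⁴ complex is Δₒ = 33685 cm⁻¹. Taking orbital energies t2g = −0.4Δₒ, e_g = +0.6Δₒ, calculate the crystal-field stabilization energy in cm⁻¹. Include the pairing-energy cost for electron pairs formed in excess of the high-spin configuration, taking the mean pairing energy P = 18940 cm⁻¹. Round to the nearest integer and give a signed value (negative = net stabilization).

Electron filling gives t2g^4 e_g^0.
Orbital CFSE = 4(-0.4) + 0(0.6) = -1.6Δₒ = -1.6 × 33685 = -53896 cm⁻¹.
High-spin d⁴ would be t2g^3 e_g^1 with 0 pairs; low-spin has 1, so 1 excess pair costs +1P = +18940 cm⁻¹.
Combining: -53896 + 18940 = -34956 cm⁻¹.

-34956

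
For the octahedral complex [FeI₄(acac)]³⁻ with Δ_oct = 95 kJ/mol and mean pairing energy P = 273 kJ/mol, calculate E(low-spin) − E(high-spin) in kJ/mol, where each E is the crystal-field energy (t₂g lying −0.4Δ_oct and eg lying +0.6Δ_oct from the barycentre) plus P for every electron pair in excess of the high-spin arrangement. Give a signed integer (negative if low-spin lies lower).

Ligand charges: 4×(-1) from I⁻ and 1×(-1) from acac⁻ sum to -5; with overall charge -3, Fe is +2.
Group 8 minus oxidation state +2 gives a d⁶ configuration for Fe²⁺.
High-spin d⁶ fills as t₂g⁴ eg² with CFSE 4(−0.4) + 2(+0.6) = -0.4Δ_oct = -38 kJ/mol.
For low-spin the configuration is t₂g⁶ eg⁰: orbital energy -2.4 × 95 = -228 kJ/mol, and 2 additional pairs relative to high-spin add 546 kJ/mol, giving 318 kJ/mol.
Thus E(LS) − E(HS) = 356 kJ/mol.

356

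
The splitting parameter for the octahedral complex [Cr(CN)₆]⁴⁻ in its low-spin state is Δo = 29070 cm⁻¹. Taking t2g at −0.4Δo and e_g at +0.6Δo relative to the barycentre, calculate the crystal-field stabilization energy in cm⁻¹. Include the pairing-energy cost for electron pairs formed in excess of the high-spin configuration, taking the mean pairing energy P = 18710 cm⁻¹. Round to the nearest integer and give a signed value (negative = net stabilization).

Each CN⁻ contributes -1; 6 × (-1) = -6. With overall charge -4, Cr is in the +2 oxidation state.
Group 6 minus oxidation state +2 gives a d⁴ configuration for Cr²⁺.
Electron filling gives t2g^4 e_g^0.
The orbital stabilization is -1.6Δo = -1.6 × 29070 = -46512 cm⁻¹.
Relative to high-spin t2g^3 e_g^1 (0 paired), the low-spin configuration has 1 additional pair, contributing +1 × 18710 = +18710 cm⁻¹.
Combining: -46512 + 18710 = -27802 cm⁻¹.

-27802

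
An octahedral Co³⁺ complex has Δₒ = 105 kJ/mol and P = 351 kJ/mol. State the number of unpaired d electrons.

4

Co³⁺: group 9, so d-count = 9 − 3 = 6.
Since Δₒ = 105 kJ/mol < P = 351 kJ/mol, the complex adopts the high-spin configuration.
Configuration: t2g^4 e_g^2.
Unpaired electrons: 4.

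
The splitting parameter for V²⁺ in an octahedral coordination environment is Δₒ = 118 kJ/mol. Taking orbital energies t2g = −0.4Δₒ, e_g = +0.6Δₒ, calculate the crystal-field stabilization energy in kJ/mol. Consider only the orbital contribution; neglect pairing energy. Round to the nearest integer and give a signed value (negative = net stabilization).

Group 5 minus oxidation state +2 gives a d³ configuration for V²⁺.
Electron filling gives t2g^3 e_g^0.
The orbital stabilization is -1.2Δₒ = -1.2 × 118 = -142 kJ/mol.

-142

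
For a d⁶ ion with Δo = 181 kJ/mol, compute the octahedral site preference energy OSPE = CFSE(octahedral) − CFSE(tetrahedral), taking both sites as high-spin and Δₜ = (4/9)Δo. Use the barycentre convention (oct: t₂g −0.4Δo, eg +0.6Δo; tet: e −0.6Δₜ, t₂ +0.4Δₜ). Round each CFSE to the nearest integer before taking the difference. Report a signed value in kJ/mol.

Octahedral high-spin t₂g⁴ eg²: CFSE = -0.4 × 181 = -72 kJ/mol.
In a tetrahedral site the filling is e³ t₂³: CFSE(tet) = -0.6Δₜ = -0.6 × (4/9)(181) = -48 kJ/mol.
OSPE = CFSE(oct) − CFSE(tet) = -72 − (-48) = -24 kJ/mol.

-24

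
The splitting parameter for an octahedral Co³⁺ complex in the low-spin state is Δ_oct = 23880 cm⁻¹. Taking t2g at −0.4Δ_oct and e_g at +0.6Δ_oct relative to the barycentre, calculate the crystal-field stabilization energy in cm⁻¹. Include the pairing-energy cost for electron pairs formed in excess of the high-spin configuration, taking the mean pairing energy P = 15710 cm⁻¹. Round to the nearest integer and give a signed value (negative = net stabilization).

Co³⁺: group 9, so d-count = 9 − 3 = 6.
Electron filling gives t2g^6 e_g^0.
CFSE(orbital) = 6×(-0.4Δ_oct) + 0×(0.6Δ_oct) = -2.4Δ_oct; with Δ_oct = 23880 cm⁻¹ that is -57312 cm⁻¹.
High-spin d⁶ would be t2g^4 e_g^2 with 1 pair; low-spin has 3, so 2 excess pairs cost +2P = +31420 cm⁻¹.
Net CFSE = -57312 + 31420 = -25892 cm⁻¹.

-25892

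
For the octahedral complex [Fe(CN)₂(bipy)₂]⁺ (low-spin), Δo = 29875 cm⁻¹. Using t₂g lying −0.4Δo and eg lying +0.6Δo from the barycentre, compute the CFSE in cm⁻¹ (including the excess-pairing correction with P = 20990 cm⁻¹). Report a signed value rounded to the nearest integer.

Ligand charges: 2×(-1) from CN⁻ and 2×(+0) from bipy sum to -2; with overall charge +1, Fe is +3.
Group 8 minus oxidation state +3 gives a d⁵ configuration for Fe³⁺.
Electron filling gives t₂g⁵ eg⁰.
The orbital stabilization is -2.0Δo = -2.0 × 29875 = -59750 cm⁻¹.
Pairing penalty: 2 pairs vs 0 in the high-spin reference → 2 extra × P = 41980 cm⁻¹.
Combining: -59750 + 41980 = -17770 cm⁻¹.

-17770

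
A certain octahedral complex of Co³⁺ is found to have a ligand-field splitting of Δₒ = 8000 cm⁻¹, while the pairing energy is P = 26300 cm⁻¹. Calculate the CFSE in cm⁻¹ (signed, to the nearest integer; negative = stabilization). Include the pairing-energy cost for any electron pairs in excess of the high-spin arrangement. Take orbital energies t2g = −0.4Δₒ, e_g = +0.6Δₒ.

Co³⁺: group 9, so d-count = 9 − 3 = 6.
Here Δₒ < P (8000 < 26300), so the high-spin state is favoured.
Configuration: t2g^4 e_g^2.
Orbital CFSE = -0.4Δₒ = -0.4 × 8000 = -3200 cm⁻¹.
High-spin has no excess pairs, so no pairing correction applies.

-3200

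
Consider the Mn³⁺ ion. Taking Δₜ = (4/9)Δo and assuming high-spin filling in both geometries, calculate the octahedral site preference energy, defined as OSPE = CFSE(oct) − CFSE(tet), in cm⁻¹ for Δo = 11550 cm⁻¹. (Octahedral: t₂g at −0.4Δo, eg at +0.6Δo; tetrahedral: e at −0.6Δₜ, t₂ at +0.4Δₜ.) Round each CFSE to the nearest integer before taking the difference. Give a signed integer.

Group 7 minus oxidation state +3 gives a d⁴ configuration for Mn³⁺.
In an octahedral site d⁴ (HS) is t2g^3 e_g^1, giving CFSE(oct) = -0.6Δo = -6930 cm⁻¹.
Tetrahedral e^2 t2^2 gives -0.4Δₜ = -0.4 × (4/9) × 11550 = -2053 cm⁻¹.
Subtracting, OSPE = -6930 − (-2053) = -4877 cm⁻¹.

-4877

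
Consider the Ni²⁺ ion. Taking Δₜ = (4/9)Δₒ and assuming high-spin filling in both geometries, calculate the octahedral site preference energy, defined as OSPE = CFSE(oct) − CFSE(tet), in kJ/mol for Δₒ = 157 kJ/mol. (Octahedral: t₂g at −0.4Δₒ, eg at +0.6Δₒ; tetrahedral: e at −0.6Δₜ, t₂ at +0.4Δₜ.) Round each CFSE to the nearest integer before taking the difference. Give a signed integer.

-132

Group 10 minus oxidation state +2 gives a d⁸ configuration for Ni²⁺.
Octahedral high-spin t₂g⁶ eg²: CFSE = -1.2 × 157 = -188 kJ/mol.
Tetrahedral e⁴ t₂⁴ gives -0.8Δₜ = -0.8 × (4/9) × 157 = -56 kJ/mol.
OSPE = -188 − (-56) = -132 kJ/mol.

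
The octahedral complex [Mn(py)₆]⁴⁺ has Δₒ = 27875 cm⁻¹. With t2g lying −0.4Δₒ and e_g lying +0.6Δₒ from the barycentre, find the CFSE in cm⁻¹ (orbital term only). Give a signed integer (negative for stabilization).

py is neutral, so the +4 overall charge sits on Mn: oxidation state +4.
Group 7 minus oxidation state +4 gives a d³ configuration for Mn⁴⁺.
For octahedral d³ the high- and low-spin configurations coincide.
Electron filling gives t2g^3 e_g^0.
CFSE(orbital) = 3×(-0.4Δₒ) + 0×(0.6Δₒ) = -1.2Δₒ; with Δₒ = 27875 cm⁻¹ that is -33450 cm⁻¹.

-33450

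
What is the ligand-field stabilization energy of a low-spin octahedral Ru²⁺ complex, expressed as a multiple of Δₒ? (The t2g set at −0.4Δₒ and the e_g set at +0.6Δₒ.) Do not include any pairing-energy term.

-2.4 Δₒ

Ru is in group 8, so Ru²⁺ is d⁶ (8 − 2 = 6).
Configuration: t2g^6 e_g^0.
CFSE = 6(-0.4Δₒ) + 0(0.6Δₒ) = -2.4Δₒ + 0.0Δₒ = -2.4Δₒ.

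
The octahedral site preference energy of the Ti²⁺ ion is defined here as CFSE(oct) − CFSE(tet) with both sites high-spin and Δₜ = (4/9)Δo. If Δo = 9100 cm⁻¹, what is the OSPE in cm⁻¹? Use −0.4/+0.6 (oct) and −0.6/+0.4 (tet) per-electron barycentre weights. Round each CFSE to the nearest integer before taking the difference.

-2427

Group 4 minus oxidation state +2 gives a d² configuration for Ti²⁺.
Octahedral (high-spin): t2g^2 e_g^0, CFSE = 2(−0.4) + 0(+0.6) = -0.8Δo = -0.8 × 9100 = -7280 cm⁻¹.
Tetrahedral e^2 t2^0 gives -1.2Δₜ = -1.2 × (4/9) × 9100 = -4853 cm⁻¹.
OSPE = -7280 − (-4853) = -2427 cm⁻¹.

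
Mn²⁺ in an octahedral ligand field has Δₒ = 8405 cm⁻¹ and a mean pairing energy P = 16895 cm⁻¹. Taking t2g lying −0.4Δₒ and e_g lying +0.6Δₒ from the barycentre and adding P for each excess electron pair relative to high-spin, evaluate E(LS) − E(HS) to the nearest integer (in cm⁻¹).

Mn²⁺: group 7, so d-count = 7 − 2 = 5.
In the high-spin limit (t2g^3 e_g^2) the orbital term is 0.0Δₒ = 0 cm⁻¹, with no excess pairing.
For low-spin the configuration is t2g^5 e_g^0: orbital energy -2.0 × 8405 = -16810 cm⁻¹, and 2 additional pairs relative to high-spin add 33790 cm⁻¹, giving 16980 cm⁻¹.
The difference is 16980 − (0) = 16980 cm⁻¹, so high-spin lies lower.

16980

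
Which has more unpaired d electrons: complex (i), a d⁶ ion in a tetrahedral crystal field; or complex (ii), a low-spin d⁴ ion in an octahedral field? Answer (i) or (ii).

(i): Tetrahedral splitting is small, so the complex is high-spin; e^3 t2^3 → 4 unpaired.
(ii): t₂g⁴ eg⁰ → 2 unpaired.
So (i) has more unpaired electrons.

(i)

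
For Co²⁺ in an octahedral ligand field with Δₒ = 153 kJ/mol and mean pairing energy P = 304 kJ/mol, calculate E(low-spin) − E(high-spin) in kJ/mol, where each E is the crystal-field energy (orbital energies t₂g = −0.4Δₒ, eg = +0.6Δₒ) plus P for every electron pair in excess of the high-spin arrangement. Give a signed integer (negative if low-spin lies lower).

151

Group 9 minus oxidation state +2 gives a d⁷ configuration for Co²⁺.
High-spin: t₂g⁵ eg², CFSE = -0.8Δₒ = -122 kJ/mol.
Low-spin: t₂g⁶ eg¹, orbital CFSE = -1.8Δₒ = -275 kJ/mol; plus 1 excess pair × P = +304 kJ/mol; total 29 kJ/mol.
E(LS) − E(HS) = 29 − (-122) = 151 kJ/mol.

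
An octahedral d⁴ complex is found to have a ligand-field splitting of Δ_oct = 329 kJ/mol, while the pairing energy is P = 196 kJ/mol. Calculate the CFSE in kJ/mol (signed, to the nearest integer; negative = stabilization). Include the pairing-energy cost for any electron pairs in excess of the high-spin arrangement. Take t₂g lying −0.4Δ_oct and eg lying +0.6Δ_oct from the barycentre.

Here Δ_oct > P (329 > 196), so the low-spin state is favoured.
Filling d⁴ accordingly: t₂g⁴ eg⁰.
Orbital CFSE = -1.6Δ_oct = -1.6 × 329 = -526 kJ/mol.
Excess pairs vs high-spin: 1 − 0 = 1; pairing cost = +196 kJ/mol.
Net CFSE = -526 + 196 = -330 kJ/mol.

-330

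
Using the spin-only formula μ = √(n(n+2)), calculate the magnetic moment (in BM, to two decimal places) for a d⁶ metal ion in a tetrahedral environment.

4.90 BM

Tetrahedral splitting is small, so the complex is high-spin.
Configuration: e³ t₂³ → 4 unpaired electrons.
μ(spin-only) = √[4(4+2)] = √24 ≈ 4.90 BM.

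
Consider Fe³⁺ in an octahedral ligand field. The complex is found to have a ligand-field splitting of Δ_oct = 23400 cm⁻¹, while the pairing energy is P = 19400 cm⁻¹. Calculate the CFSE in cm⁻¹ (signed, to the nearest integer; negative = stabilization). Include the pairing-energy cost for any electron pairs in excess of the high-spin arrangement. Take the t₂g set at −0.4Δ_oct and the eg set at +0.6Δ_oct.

-8000

Fe³⁺: group 8, so d-count = 8 − 3 = 5.
Here Δ_oct > P (23400 > 19400), so the low-spin state is favoured.
That gives t₂g⁵ eg⁰.
Orbital CFSE = -2.0Δ_oct = -2.0 × 23400 = -46800 cm⁻¹.
Excess pairs vs high-spin: 2 − 0 = 2; pairing cost = +38800 cm⁻¹.
Net CFSE = -46800 + 38800 = -8000 cm⁻¹.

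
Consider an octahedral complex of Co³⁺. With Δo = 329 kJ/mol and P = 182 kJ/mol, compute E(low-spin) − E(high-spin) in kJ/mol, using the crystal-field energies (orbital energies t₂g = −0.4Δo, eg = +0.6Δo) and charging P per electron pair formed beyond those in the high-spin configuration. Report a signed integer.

Co sits in group 9; removing 3 electrons leaves Co³⁺ with 9 − 3 = 6 d electrons.
High-spin: t₂g⁴ eg², CFSE = -0.4Δo = -132 kJ/mol.
Low-spin: t₂g⁶ eg⁰, orbital CFSE = -2.4Δo = -790 kJ/mol; plus 2 excess pairs × P = +364 kJ/mol; total -426 kJ/mol.
E(LS) − E(HS) = -426 − (-132) = -294 kJ/mol.

-294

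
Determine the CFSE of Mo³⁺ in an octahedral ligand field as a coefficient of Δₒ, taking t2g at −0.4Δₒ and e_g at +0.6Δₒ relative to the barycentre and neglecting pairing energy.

Mo³⁺: group 6, so d-count = 6 − 3 = 3.
For octahedral d³ the high- and low-spin configurations coincide.
Configuration: t2g^3 e_g^0.
CFSE = 3(-0.4Δₒ) + 0(0.6Δₒ) = -1.2Δₒ + 0.0Δₒ = -1.2Δₒ.

-1.2 Δₒ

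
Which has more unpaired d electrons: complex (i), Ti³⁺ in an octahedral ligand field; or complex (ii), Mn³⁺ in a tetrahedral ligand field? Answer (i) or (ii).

(ii)

(i): Ti³⁺: group 4, so d-count = 4 − 3 = 1; t₂g¹ eg⁰ → 1 unpaired.
(ii): Mn sits in group 7; removing 3 electrons leaves Mn³⁺ with 7 − 3 = 4 d electrons; Tetrahedral splitting is small, so the complex is high-spin; e^2 t2^2 → 4 unpaired.
So (ii) has more unpaired electrons.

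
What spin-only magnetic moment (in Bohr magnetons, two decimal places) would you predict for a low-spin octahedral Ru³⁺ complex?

Group 8 minus oxidation state +3 gives a d⁵ configuration for Ru³⁺.
Configuration: t₂g⁵ eg⁰ → 1 unpaired electron.
μ(spin-only) = √[1(1+2)] = √3 ≈ 1.73 Bohr magnetons.

1.73 Bohr magnetons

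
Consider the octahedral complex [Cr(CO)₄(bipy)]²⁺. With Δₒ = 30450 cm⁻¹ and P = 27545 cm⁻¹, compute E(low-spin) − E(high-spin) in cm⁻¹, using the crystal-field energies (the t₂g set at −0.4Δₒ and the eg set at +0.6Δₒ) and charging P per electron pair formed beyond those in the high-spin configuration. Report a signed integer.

Ligand charges: 4×(+0) from CO and 1×(+0) from bipy sum to +0; with overall charge +2, Cr is +2.
Group 6 minus oxidation state +2 gives a d⁴ configuration for Cr²⁺.
In the high-spin limit (t₂g³ eg¹) the orbital term is -0.6Δₒ = -18270 cm⁻¹, with no excess pairing.
Low-spin t₂g⁴ eg⁰ gives -1.6Δₒ = -48720 cm⁻¹, but forming 1 extra pair costs 1P = 27545 cm⁻¹, so E(LS) = -48720 + 27545 = -21175 cm⁻¹.
The difference is -21175 − (-18270) = -2905 cm⁻¹, so low-spin lies lower.

-2905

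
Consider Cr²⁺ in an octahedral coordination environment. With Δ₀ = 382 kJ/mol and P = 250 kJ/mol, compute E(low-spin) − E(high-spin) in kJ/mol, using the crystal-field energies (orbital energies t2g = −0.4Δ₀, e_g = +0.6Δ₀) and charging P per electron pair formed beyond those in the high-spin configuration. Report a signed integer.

-132

Cr sits in group 6; removing 2 electrons leaves Cr²⁺ with 6 − 2 = 4 d electrons.
In the high-spin limit (t2g^3 e_g^1) the orbital term is -0.6Δ₀ = -229 kJ/mol, with no excess pairing.
Low-spin: t2g^4 e_g^0, orbital CFSE = -1.6Δ₀ = -611 kJ/mol; plus 1 excess pair × P = +250 kJ/mol; total -361 kJ/mol.
Thus E(LS) − E(HS) = -132 kJ/mol.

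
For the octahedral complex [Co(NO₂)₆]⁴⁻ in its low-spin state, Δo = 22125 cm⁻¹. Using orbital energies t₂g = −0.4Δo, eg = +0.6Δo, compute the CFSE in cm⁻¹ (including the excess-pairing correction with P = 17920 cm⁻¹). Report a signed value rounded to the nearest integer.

Each NO₂⁻ contributes -1; 6 × (-1) = -6. With overall charge -4, Co is in the +2 oxidation state.
Co²⁺: group 9, so d-count = 9 − 2 = 7.
The d⁷ electrons fill as t₂g⁶ eg¹.
CFSE(orbital) = 6×(-0.4Δo) + 1×(0.6Δo) = -1.8Δo; with Δo = 22125 cm⁻¹ that is -39825 cm⁻¹.
Relative to high-spin t₂g⁵ eg² (2 paired), the low-spin configuration has 1 additional pair, contributing +1 × 17920 = +17920 cm⁻¹.
Combining: -39825 + 17920 = -21905 cm⁻¹.

-21905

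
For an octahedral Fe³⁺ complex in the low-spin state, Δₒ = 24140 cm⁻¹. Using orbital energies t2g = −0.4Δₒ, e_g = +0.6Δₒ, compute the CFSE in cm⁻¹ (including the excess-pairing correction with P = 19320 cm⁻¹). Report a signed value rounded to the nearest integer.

Group 8 minus oxidation state +3 gives a d⁵ configuration for Fe³⁺.
Configuration: t2g^5 e_g^0.
Orbital CFSE = 5(-0.4) + 0(0.6) = -2.0Δₒ = -2.0 × 24140 = -48280 cm⁻¹.
High-spin d⁵ would be t2g^3 e_g^2 with 0 pairs; low-spin has 2, so 2 excess pairs cost +2P = +38640 cm⁻¹.
Net CFSE = -48280 + 38640 = -9640 cm⁻¹.

-9640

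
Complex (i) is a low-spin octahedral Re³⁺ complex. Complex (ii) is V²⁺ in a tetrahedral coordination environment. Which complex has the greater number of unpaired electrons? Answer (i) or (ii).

(i): Group 7 minus oxidation state +3 gives a d⁴ configuration for Re³⁺; t₂g⁴ eg⁰ → 2 unpaired.
(ii): V²⁺: group 5, so d-count = 5 − 2 = 3; With tetrahedral geometry the complex is necessarily high-spin; e² t₂¹ → 3 unpaired.
So (ii) has more unpaired electrons.

(ii)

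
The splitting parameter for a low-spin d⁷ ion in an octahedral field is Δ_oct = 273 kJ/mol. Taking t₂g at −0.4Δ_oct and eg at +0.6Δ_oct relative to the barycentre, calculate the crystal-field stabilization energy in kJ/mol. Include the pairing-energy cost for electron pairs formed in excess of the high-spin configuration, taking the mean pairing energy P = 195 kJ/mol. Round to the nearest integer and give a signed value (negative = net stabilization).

Electron filling gives t₂g⁶ eg¹.
The orbital stabilization is -1.8Δ_oct = -1.8 × 273 = -491 kJ/mol.
Relative to high-spin t₂g⁵ eg² (2 paired), the low-spin configuration has 1 additional pair, contributing +1 × 195 = +195 kJ/mol.
Net CFSE = -491 + 195 = -296 kJ/mol.

-296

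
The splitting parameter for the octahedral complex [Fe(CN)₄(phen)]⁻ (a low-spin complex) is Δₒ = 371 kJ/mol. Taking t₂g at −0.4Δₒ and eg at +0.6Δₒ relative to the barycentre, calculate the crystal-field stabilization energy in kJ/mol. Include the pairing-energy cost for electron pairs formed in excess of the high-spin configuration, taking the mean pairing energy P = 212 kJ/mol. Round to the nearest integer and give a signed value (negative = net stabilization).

Ligand charges: 4×(-1) from CN⁻ and 1×(+0) from phen sum to -4; with overall charge -1, Fe is +3.
Fe sits in group 8; removing 3 electrons leaves Fe³⁺ with 8 − 3 = 5 d electrons.
The d⁵ electrons fill as t₂g⁵ eg⁰.
CFSE(orbital) = 5×(-0.4Δₒ) + 0×(0.6Δₒ) = -2.0Δₒ; with Δₒ = 371 kJ/mol that is -742 kJ/mol.
Relative to high-spin t₂g³ eg² (0 paired), the low-spin configuration has 2 additional pairs, contributing +2 × 212 = +424 kJ/mol.
Overall CFSE = -742 + 424 = -318 kJ/mol.

-318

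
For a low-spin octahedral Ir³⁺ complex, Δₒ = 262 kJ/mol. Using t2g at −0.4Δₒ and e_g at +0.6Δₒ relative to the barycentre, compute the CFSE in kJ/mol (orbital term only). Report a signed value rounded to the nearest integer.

-629

Ir is in group 9, so Ir³⁺ is d⁶ (9 − 3 = 6).
The d⁶ electrons fill as t2g^6 e_g^0.
CFSE(orbital) = 6×(-0.4Δₒ) + 0×(0.6Δₒ) = -2.4Δₒ; with Δₒ = 262 kJ/mol that is -629 kJ/mol.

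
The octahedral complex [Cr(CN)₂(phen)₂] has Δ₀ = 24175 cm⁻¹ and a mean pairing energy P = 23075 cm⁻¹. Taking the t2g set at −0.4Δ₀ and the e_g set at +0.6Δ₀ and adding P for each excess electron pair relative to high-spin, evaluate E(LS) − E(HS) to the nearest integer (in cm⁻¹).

-1100

Ligand charges: 2×(-1) from CN⁻ and 2×(+0) from phen sum to -2; with overall charge +0, Cr is +2.
Cr is in group 6, so Cr²⁺ is d⁴ (6 − 2 = 4).
High-spin d⁴ fills as t2g^3 e_g^1 with CFSE 3(−0.4) + 1(+0.6) = -0.6Δ₀ = -14505 cm⁻¹.
For low-spin the configuration is t2g^4 e_g^0: orbital energy -1.6 × 24175 = -38680 cm⁻¹, and 1 additional pair relative to high-spin adds 23075 cm⁻¹, giving -15605 cm⁻¹.
Thus E(LS) − E(HS) = -1100 cm⁻¹.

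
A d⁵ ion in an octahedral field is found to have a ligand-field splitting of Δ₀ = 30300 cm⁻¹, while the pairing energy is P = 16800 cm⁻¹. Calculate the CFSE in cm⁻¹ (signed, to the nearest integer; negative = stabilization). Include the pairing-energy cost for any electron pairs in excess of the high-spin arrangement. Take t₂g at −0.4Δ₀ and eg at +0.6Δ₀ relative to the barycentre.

-27000

Here Δ₀ > P (30300 > 16800), so the low-spin state is favoured.
Configuration: t₂g⁵ eg⁰.
Orbital CFSE = -2.0Δ₀ = -2.0 × 30300 = -60600 cm⁻¹.
Excess pairs vs high-spin: 2 − 0 = 2; pairing cost = +33600 cm⁻¹.
Net CFSE = -60600 + 33600 = -27000 cm⁻¹.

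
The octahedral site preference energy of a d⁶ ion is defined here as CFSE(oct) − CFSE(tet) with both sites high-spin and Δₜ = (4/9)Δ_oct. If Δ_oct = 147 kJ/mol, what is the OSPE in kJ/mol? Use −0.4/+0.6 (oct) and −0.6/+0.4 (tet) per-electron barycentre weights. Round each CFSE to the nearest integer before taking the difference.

In an octahedral site d⁶ (HS) is t₂g⁴ eg², giving CFSE(oct) = -0.4Δ_oct = -59 kJ/mol.
Tetrahedral e³ t₂³ gives -0.6Δₜ = -0.6 × (4/9) × 147 = -39 kJ/mol.
OSPE = CFSE(oct) − CFSE(tet) = -59 − (-39) = -20 kJ/mol.

-20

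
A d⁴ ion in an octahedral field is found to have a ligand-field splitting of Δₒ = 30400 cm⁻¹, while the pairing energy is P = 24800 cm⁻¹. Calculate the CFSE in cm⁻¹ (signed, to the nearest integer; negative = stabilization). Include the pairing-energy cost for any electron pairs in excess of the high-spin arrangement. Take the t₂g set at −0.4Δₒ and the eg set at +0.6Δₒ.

-23840

Since Δₒ = 30400 cm⁻¹ > P = 24800 cm⁻¹, the complex adopts the low-spin configuration.
That gives t₂g⁴ eg⁰.
Orbital CFSE = -1.6Δₒ = -1.6 × 30400 = -48640 cm⁻¹.
Excess pairs vs high-spin: 1 − 0 = 1; pairing cost = +24800 cm⁻¹.
Net CFSE = -48640 + 24800 = -23840 cm⁻¹.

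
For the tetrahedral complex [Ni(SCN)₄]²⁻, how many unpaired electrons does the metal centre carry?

Each SCN⁻ contributes -1; 4 × (-1) = -4. With overall charge -2, Ni is in the +2 oxidation state.
Group 10 minus oxidation state +2 gives a d⁸ configuration for Ni²⁺.
With tetrahedral geometry the complex is necessarily high-spin.
Configuration: e⁴ t₂⁴, giving 2 unpaired electrons.

2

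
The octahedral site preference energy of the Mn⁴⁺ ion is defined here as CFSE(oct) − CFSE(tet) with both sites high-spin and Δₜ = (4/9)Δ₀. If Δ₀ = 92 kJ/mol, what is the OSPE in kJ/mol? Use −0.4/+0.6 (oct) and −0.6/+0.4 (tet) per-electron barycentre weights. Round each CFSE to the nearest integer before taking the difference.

Group 7 minus oxidation state +4 gives a d³ configuration for Mn⁴⁺.
Octahedral (high-spin): t₂g³ eg⁰, CFSE = 3(−0.4) + 0(+0.6) = -1.2Δ₀ = -1.2 × 92 = -110 kJ/mol.
In a tetrahedral site the filling is e² t₂¹: CFSE(tet) = -0.8Δₜ = -0.8 × (4/9)(92) = -33 kJ/mol.
Subtracting, OSPE = -110 − (-33) = -77 kJ/mol.

-77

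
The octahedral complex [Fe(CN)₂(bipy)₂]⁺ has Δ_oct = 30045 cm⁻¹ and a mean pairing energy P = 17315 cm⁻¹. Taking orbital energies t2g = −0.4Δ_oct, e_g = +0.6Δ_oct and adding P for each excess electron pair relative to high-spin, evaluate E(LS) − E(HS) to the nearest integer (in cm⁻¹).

-25460

Ligand charges: 2×(-1) from CN⁻ and 2×(+0) from bipy sum to -2; with overall charge +1, Fe is +3.
Fe is in group 8, so Fe³⁺ is d⁵ (8 − 3 = 5).
High-spin d⁵ fills as t2g^3 e_g^2 with CFSE 3(−0.4) + 2(+0.6) = 0.0Δ_oct = 0 cm⁻¹.
Low-spin: t2g^5 e_g^0, orbital CFSE = -2.0Δ_oct = -60090 cm⁻¹; plus 2 excess pairs × P = +34630 cm⁻¹; total -25460 cm⁻¹.
Thus E(LS) − E(HS) = -25460 cm⁻¹.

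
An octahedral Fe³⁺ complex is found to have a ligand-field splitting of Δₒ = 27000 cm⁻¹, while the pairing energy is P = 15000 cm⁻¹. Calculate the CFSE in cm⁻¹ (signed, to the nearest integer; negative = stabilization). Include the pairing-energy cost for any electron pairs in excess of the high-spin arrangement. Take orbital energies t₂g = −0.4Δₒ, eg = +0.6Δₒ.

Fe³⁺: group 8, so d-count = 8 − 3 = 5.
Since Δₒ = 27000 cm⁻¹ > P = 15000 cm⁻¹, the complex adopts the low-spin configuration.
That gives t₂g⁵ eg⁰.
Orbital CFSE = -2.0Δₒ = -2.0 × 27000 = -54000 cm⁻¹.
Excess pairs vs high-spin: 2 − 0 = 2; pairing cost = +30000 cm⁻¹.
Net CFSE = -54000 + 30000 = -24000 cm⁻¹.

-24000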